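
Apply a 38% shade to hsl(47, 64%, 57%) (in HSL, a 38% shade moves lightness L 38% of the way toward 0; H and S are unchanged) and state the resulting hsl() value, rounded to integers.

L moves 38% from 57 toward 0: 57 − 21.66 = 35.34 → 35.
H and S are unchanged.

hsl(47, 64%, 35%)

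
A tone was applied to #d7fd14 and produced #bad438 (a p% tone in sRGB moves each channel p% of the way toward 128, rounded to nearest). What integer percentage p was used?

#d7fd14 is rgb(215, 253, 20); #bad438 is rgb(186, 212, 56).
On the G channel (widest range): 212 ≈ 253 + (p/100)(128 − 253), so p ≈ 100×(212 − 253)/(128 − 253) = -4100/-125 = 32.80.
p = 33 reproduces all three channels after rounding.

33%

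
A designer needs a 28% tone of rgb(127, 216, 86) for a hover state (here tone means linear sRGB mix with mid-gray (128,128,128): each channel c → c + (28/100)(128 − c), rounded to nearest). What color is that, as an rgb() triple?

rgb(127, 191, 98)

Per channel, c → c + 0.28(128 − c):
  R: 127 + 0.28 = 127.28 → 127
  G: 216 − 24.64 = 191.36 → 191
  B: 86 + 0.28×(128−86) = 86 + 11.76 = 97.76 → 98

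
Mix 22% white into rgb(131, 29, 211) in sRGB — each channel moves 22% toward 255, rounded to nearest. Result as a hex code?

Per channel, c → c + 0.22(255 − c):
  R: 131 + 27.28 = 158.28 → 158
  G: 29 + 0.22×(255−29) = 29 + 49.72 = 78.72 → 79
  B: 211 + 0.22×(255−211) = 211 + 9.68 = 220.68 → 221
rgb(158, 79, 221) = #9E4FDD.

#9E4FDD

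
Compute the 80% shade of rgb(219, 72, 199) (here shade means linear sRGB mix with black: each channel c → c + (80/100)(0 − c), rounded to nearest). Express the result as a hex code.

Per channel, c → c + 0.8(0 − c):
  R: 219 − 175.2 = 43.8 → 44
  G: 72 + 0.8×(0−72) = 72 − 57.6 = 14.4 → 14
  B: 199 + 0.8×(0−199) = 199 − 159.2 = 39.8 → 40
rgb(44, 14, 40) = #2C0E28.

#2C0E28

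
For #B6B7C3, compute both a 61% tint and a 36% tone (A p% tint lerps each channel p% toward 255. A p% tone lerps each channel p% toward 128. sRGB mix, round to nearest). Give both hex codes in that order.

#E3E3E8, #A3A3AB

#B6B7C3 is rgb(182, 183, 195).
61% tint:
  R: 182 + 0.61×(255−182) = 182 + 44.53 = 226.53 → 227
  G: 183 + 0.61×(255−183) = 183 + 43.92 = 226.92 → 227
  B: 195 + 0.61×(255−195) = 195 + 36.6 = 231.6 → 232
  → #E3E3E8
36% tone:
  R: 182 + 0.36×(128−182) = 182 − 19.44 = 162.56 → 163
  G: 183 + 0.36×(128−183) = 183 − 19.8 = 163.2 → 163
  B: 195 − 24.12 = 170.88 → 171
  → #A3A3AB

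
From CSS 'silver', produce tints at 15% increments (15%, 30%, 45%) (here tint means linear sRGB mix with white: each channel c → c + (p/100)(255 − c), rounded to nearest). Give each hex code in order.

CSS silver is rgb(192, 192, 192).
15%: (192 + 9.45 = 201.45→201, 192 + 9.45 = 201.45→201, 192 + 9.45 = 201.45→201) → #C9C9C9
30%: (192 + 18.9 = 210.9→211, 192 + 18.9 = 210.9→211, 192 + 18.9 = 210.9→211) → #D3D3D3
45%: (192 + 28.35 = 220.35→220, 192 + 28.35 = 220.35→220, 192 + 28.35 = 220.35→220) → #DCDCDC

#C9C9C9, #D3D3D3, #DCDCDC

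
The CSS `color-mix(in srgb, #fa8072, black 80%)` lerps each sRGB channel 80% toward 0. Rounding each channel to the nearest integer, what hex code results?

#fa8072 is rgb(250, 128, 114).
Per channel, c → c + 0.8(0 − c):
  R: 250 + 0.8×(0−250) = 250 − 200 = 50 → 50
  G: 128 − 102.4 = 25.6 → 26
  B: 114 + 0.8×(0−114) = 114 − 91.2 = 22.8 → 23
rgb(50, 26, 23) = #321a17.

#321a17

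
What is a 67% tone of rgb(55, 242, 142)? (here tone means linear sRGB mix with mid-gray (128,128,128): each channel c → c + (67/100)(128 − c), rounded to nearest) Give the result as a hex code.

A 67% tone moves each channel 67% toward 128:
  R: 55 + 48.91 = 103.91 → 104
  G: 242 + 0.67×(128−242) = 242 − 76.38 = 165.62 → 166
  B: 142 + 0.67×(128−142) = 142 − 9.38 = 132.62 → 133
rgb(104, 166, 133) = #68a685.

#68a685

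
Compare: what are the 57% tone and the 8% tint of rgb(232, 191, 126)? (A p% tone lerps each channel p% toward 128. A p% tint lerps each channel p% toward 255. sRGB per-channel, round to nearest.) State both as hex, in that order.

#ad9b7f, #eac488

57% tone:
  R: 232 + 0.57×(128−232) = 232 − 59.28 = 172.72 → 173
  G: 191 + 0.57×(128−191) = 191 − 35.91 = 155.09 → 155
  B: 126 + 0.57×(128−126) = 126 + 1.14 = 127.14 → 127
  → #ad9b7f
8% tint:
  R: 232 + 0.08×(255−232) = 232 + 1.84 = 233.84 → 234
  G: 191 + 5.12 = 196.12 → 196
  B: 126 + 0.08×(255−126) = 126 + 10.32 = 136.32 → 136
  → #eac488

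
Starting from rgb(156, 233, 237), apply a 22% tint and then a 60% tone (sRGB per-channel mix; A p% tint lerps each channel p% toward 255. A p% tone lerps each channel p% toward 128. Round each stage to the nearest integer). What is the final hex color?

#94acad

Per channel, c → c + 0.22(255 − c):
  R: 156 + 0.22×(255−156) = 156 + 21.78 = 177.78 → 178
  G: 233 + 4.84 = 237.84 → 238
  B: 237 + 3.96 = 240.96 → 241
After the tint: rgb(178, 238, 241) = #b2eef1.
A 60% tone moves each channel 60% toward 128:
  R: 178 + 0.6×(128−178) = 178 − 30 = 148 → 148
  G: 238 + 0.6×(128−238) = 238 − 66 = 172 → 172
  B: 241 + 0.6×(128−241) = 241 − 67.8 = 173.2 → 173
rgb(148, 172, 173) = #94acad.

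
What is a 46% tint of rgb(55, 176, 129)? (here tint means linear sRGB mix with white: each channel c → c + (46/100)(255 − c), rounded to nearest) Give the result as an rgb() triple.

rgb(147, 212, 187)

Lerp each channel 46% toward 255:
  R: 55 + 0.46×(255−55) = 55 + 92 = 147 → 147
  G: 176 + 0.46×(255−176) = 176 + 36.34 = 212.34 → 212
  B: 129 + 0.46×(255−129) = 129 + 57.96 = 186.96 → 187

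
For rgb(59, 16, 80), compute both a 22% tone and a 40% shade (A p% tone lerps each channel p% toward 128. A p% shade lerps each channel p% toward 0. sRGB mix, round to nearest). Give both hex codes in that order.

#4A295B, #230A30

22% tone:
  R: 59 + 0.22×(128−59) = 59 + 15.18 = 74.18 → 74
  G: 16 + 24.64 = 40.64 → 41
  B: 80 + 0.22×(128−80) = 80 + 10.56 = 90.56 → 91
  → #4A295B
40% shade:
  R: 59 + 0.4×(0−59) = 59 − 23.6 = 35.4 → 35
  G: 16 + 0.4×(0−16) = 16 − 6.4 = 9.6 → 10
  B: 80 − 32 = 48 → 48
  → #230A30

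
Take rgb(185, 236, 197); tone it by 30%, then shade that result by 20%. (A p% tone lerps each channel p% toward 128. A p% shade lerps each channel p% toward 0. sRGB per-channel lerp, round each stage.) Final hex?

#86A38D

A 30% tone moves each channel 30% toward 128:
  R: 185 + 0.3×(128−185) = 185 − 17.1 = 167.9 → 168
  G: 236 − 32.4 = 203.6 → 204
  B: 197 + 0.3×(128−197) = 197 − 20.7 = 176.3 → 176
After the tone: rgb(168, 204, 176) = #A8CCB0.
A 20% shade moves each channel 20% toward 0:
  R: 168 + 0.2×(0−168) = 168 − 33.6 = 134.4 → 134
  G: 204 + 0.2×(0−204) = 204 − 40.8 = 163.2 → 163
  B: 176 + 0.2×(0−176) = 176 − 35.2 = 140.8 → 141
rgb(134, 163, 141) = #86A38D.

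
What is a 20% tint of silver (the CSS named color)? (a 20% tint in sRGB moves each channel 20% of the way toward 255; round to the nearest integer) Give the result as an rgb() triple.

CSS silver is rgb(192, 192, 192).
Lerp each channel 20% toward 255:
  R: 192 + 0.2×(255−192) = 192 + 12.6 = 204.6 → 205
  G: 192 + 0.2×(255−192) = 192 + 12.6 = 204.6 → 205
  B: 192 + 0.2×(255−192) = 192 + 12.6 = 204.6 → 205

rgb(205, 205, 205)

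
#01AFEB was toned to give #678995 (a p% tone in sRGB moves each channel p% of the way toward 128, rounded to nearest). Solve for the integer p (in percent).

#01AFEB is rgb(1, 175, 235); #678995 is rgb(103, 137, 149).
On the R channel (widest range): 103 ≈ 1 + (p/100)(128 − 1), so p ≈ 100×(103 − 1)/(128 − 1) = 10200/127 = 80.31.
p = 80 reproduces all three channels after rounding.

80%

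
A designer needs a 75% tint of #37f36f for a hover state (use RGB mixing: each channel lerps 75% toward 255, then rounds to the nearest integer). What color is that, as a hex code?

#37f36f is rgb(55, 243, 111).
Lerp each channel 75% toward 255:
  R: 55 + 150 = 205 → 205
  G: 243 + 0.75×(255−243) = 243 + 9 = 252 → 252
  B: 111 + 0.75×(255−111) = 111 + 108 = 219 → 219
rgb(205, 252, 219) = #cdfcdb.

#cdfcdb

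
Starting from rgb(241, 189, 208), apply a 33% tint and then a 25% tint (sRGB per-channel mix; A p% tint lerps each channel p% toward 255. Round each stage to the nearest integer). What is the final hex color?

Lerp each channel 33% toward 255:
  R: 241 + 4.62 = 245.62 → 246
  G: 189 + 0.33×(255−189) = 189 + 21.78 = 210.78 → 211
  B: 208 + 15.51 = 223.51 → 224
After the tint: rgb(246, 211, 224) = #f6d3e0.
Per channel, c → c + 0.25(255 − c):
  R: 246 + 0.25×(255−246) = 246 + 2.25 = 248.25 → 248
  G: 211 + 0.25×(255−211) = 211 + 11 = 222 → 222
  B: 224 + 0.25×(255−224) = 224 + 7.75 = 231.75 → 232
rgb(248, 222, 232) = #f8dee8.

#f8dee8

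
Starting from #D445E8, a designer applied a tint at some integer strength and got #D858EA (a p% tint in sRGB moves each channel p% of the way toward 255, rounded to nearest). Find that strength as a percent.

10%

#D445E8 is rgb(212, 69, 232); #D858EA is rgb(216, 88, 234).
On the G channel (widest range): 88 ≈ 69 + (p/100)(255 − 69), so p ≈ 100×(88 − 69)/(255 − 69) = 1900/186 = 10.22.
p = 10 reproduces all three channels after rounding.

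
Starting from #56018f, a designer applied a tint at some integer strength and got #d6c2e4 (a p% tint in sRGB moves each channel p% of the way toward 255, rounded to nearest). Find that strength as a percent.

#56018f is rgb(86, 1, 143); #d6c2e4 is rgb(214, 194, 228).
On the G channel (widest range): 194 ≈ 1 + (p/100)(255 − 1), so p ≈ 100×(194 − 1)/(255 − 1) = 19300/254 = 75.98.
p = 76 reproduces all three channels after rounding.

76%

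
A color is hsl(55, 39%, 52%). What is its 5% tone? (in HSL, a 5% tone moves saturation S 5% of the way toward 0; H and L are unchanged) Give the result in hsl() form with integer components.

hsl(55, 37%, 52%)

S moves 5% from 39 toward 0: 39 − 1.95 = 37.05 → 37.
H and L are unchanged.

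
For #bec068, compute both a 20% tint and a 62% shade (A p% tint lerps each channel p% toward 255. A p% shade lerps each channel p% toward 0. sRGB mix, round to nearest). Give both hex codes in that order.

#bec068 is rgb(190, 192, 104).
20% tint:
  R: 190 + 0.2×(255−190) = 190 + 13 = 203 → 203
  G: 192 + 0.2×(255−192) = 192 + 12.6 = 204.6 → 205
  B: 104 + 30.2 = 134.2 → 134
  → #cbcd86
62% shade:
  R: 190 + 0.62×(0−190) = 190 − 117.8 = 72.2 → 72
  G: 192 + 0.62×(0−192) = 192 − 119.04 = 72.96 → 73
  B: 104 + 0.62×(0−104) = 104 − 64.48 = 39.52 → 40
  → #484928

#cbcd86, #484928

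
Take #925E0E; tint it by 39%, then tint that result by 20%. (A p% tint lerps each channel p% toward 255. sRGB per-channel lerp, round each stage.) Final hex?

#CAB189

#925E0E is rgb(146, 94, 14).
A 39% tint moves each channel 39% toward 255:
  R: 146 + 0.39×(255−146) = 146 + 42.51 = 188.51 → 189
  G: 94 + 62.79 = 156.79 → 157
  B: 14 + 0.39×(255−14) = 14 + 93.99 = 107.99 → 108
After the tint: rgb(189, 157, 108) = #BD9D6C.
Lerp each channel 20% toward 255:
  R: 189 + 0.2×(255−189) = 189 + 13.2 = 202.2 → 202
  G: 157 + 0.2×(255−157) = 157 + 19.6 = 176.6 → 177
  B: 108 + 29.4 = 137.4 → 137
rgb(202, 177, 137) = #CAB189.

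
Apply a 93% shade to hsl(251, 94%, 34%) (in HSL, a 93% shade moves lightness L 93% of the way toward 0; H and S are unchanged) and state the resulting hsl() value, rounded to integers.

hsl(251, 94%, 2%)

L moves 93% from 34 toward 0: 34 − 31.62 = 2.38 → 2.
H and S are unchanged.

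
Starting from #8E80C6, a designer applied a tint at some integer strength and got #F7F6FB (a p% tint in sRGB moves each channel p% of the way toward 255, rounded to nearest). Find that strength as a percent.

#8E80C6 is rgb(142, 128, 198); #F7F6FB is rgb(247, 246, 251).
On the G channel (widest range): 246 ≈ 128 + (p/100)(255 − 128), so p ≈ 100×(246 − 128)/(255 − 128) = 11800/127 = 92.91.
p = 93 reproduces all three channels after rounding.

93%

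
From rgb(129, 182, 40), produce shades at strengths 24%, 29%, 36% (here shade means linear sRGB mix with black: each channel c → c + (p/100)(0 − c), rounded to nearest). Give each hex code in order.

24%: (129 − 30.96 = 98.04→98, 182 − 43.68 = 138.32→138, 40 − 9.6 = 30.4→30) → #628A1E
29%: (129 − 37.41 = 91.59→92, 182 − 52.78 = 129.22→129, 40 − 11.6 = 28.4→28) → #5C811C
36%: (129 − 46.44 = 82.56→83, 182 − 65.52 = 116.48→116, 40 − 14.4 = 25.6→26) → #53741A

#628A1E, #5C811C, #53741A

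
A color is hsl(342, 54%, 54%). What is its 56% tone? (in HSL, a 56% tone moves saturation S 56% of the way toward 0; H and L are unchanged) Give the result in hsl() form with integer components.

hsl(342, 24%, 54%)

S moves 56% from 54 toward 0: 54 − 30.24 = 23.76 → 24.
H and L are unchanged.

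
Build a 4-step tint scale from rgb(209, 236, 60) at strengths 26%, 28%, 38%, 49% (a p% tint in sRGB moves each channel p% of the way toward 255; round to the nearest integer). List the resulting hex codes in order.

#ddf16f, #def173, #e2f386, #e8f59c

26%: (209 + 11.96 = 220.96→221, 236 + 4.94 = 240.94→241, 60 + 50.7 = 110.7→111) → #ddf16f
28%: (209 + 12.88 = 221.88→222, 236 + 5.32 = 241.32→241, 60 + 54.6 = 114.6→115) → #def173
38%: (209 + 17.48 = 226.48→226, 236 + 7.22 = 243.22→243, 60 + 74.1 = 134.1→134) → #e2f386
49%: (209 + 22.54 = 231.54→232, 236 + 9.31 = 245.31→245, 60 + 95.55 = 155.55→156) → #e8f59c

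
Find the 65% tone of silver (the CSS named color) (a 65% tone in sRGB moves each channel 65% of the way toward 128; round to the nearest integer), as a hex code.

CSS silver is rgb(192, 192, 192).
Lerp each channel 65% toward 128:
  R: 192 + 0.65×(128−192) = 192 − 41.6 = 150.4 → 150
  G: 192 − 41.6 = 150.4 → 150
  B: 192 + 0.65×(128−192) = 192 − 41.6 = 150.4 → 150
rgb(150, 150, 150) = #969696.

#969696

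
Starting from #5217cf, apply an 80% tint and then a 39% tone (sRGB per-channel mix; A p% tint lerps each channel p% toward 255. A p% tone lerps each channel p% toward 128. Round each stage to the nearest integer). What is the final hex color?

#5217cf is rgb(82, 23, 207).
Per channel, c → c + 0.8(255 − c):
  R: 82 + 138.4 = 220.4 → 220
  G: 23 + 185.6 = 208.6 → 209
  B: 207 + 0.8×(255−207) = 207 + 38.4 = 245.4 → 245
After the tint: rgb(220, 209, 245) = #dcd1f5.
Per channel, c → c + 0.39(128 − c):
  R: 220 + 0.39×(128−220) = 220 − 35.88 = 184.12 → 184
  G: 209 + 0.39×(128−209) = 209 − 31.59 = 177.41 → 177
  B: 245 + 0.39×(128−245) = 245 − 45.63 = 199.37 → 199
rgb(184, 177, 199) = #b8b1c7.

#b8b1c7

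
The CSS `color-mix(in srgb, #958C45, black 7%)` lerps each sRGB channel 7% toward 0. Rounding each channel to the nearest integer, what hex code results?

#8B8240

#958C45 is rgb(149, 140, 69).
A 7% shade moves each channel 7% toward 0:
  R: 149 − 10.43 = 138.57 → 139
  G: 140 − 9.8 = 130.2 → 130
  B: 69 + 0.07×(0−69) = 69 − 4.83 = 64.17 → 64
rgb(139, 130, 64) = #8B8240.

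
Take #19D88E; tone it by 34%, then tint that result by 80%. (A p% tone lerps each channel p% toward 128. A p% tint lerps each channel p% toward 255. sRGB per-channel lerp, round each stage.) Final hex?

#D8F1E7

#19D88E is rgb(25, 216, 142).
Lerp each channel 34% toward 128:
  R: 25 + 0.34×(128−25) = 25 + 35.02 = 60.02 → 60
  G: 216 + 0.34×(128−216) = 216 − 29.92 = 186.08 → 186
  B: 142 − 4.76 = 137.24 → 137
After the tone: rgb(60, 186, 137) = #3CBA89.
Per channel, c → c + 0.8(255 − c):
  R: 60 + 156 = 216 → 216
  G: 186 + 55.2 = 241.2 → 241
  B: 137 + 94.4 = 231.4 → 231
rgb(216, 241, 231) = #D8F1E7.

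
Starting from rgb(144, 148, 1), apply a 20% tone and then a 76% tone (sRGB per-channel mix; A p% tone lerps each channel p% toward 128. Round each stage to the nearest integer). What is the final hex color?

Per channel, c → c + 0.2(128 − c):
  R: 144 + 0.2×(128−144) = 144 − 3.2 = 140.8 → 141
  G: 148 − 4 = 144 → 144
  B: 1 + 25.4 = 26.4 → 26
After the tone: rgb(141, 144, 26) = #8D901A.
Per channel, c → c + 0.76(128 − c):
  R: 141 − 9.88 = 131.12 → 131
  G: 144 − 12.16 = 131.84 → 132
  B: 26 + 77.52 = 103.52 → 104
rgb(131, 132, 104) = #838468.

#838468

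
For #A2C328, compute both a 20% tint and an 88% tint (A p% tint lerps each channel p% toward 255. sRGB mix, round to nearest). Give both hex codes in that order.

#B5CF53, #F4F8E5

#A2C328 is rgb(162, 195, 40).
20% tint:
  R: 162 + 0.2×(255−162) = 162 + 18.6 = 180.6 → 181
  G: 195 + 12 = 207 → 207
  B: 40 + 0.2×(255−40) = 40 + 43 = 83 → 83
  → #B5CF53
88% tint:
  R: 162 + 81.84 = 243.84 → 244
  G: 195 + 52.8 = 247.8 → 248
  B: 40 + 0.88×(255−40) = 40 + 189.2 = 229.2 → 229
  → #F4F8E5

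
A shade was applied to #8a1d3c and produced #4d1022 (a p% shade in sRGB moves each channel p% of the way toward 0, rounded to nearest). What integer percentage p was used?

#8a1d3c is rgb(138, 29, 60); #4d1022 is rgb(77, 16, 34).
On the R channel (widest range): 77 ≈ 138 + (p/100)(0 − 138), so p ≈ 100×(77 − 138)/(0 − 138) = -6100/-138 = 44.20.
p = 44 reproduces all three channels after rounding.

44%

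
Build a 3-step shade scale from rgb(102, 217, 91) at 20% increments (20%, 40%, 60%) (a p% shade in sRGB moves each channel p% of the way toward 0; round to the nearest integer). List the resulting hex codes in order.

#52ae49, #3d8237, #295724

20%: (102 − 20.4 = 81.6→82, 217 − 43.4 = 173.6→174, 91 − 18.2 = 72.8→73) → #52ae49
40%: (102 − 40.8 = 61.2→61, 217 − 86.8 = 130.2→130, 91 − 36.4 = 54.6→55) → #3d8237
60%: (102 − 61.2 = 40.8→41, 217 − 130.2 = 86.8→87, 91 − 54.6 = 36.4→36) → #295724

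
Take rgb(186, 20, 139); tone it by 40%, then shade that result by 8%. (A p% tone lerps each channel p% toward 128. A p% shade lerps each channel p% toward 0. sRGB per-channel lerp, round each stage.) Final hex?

#963A7C

Lerp each channel 40% toward 128:
  R: 186 + 0.4×(128−186) = 186 − 23.2 = 162.8 → 163
  G: 20 + 43.2 = 63.2 → 63
  B: 139 + 0.4×(128−139) = 139 − 4.4 = 134.6 → 135
After the tone: rgb(163, 63, 135) = #A33F87.
An 8% shade moves each channel 8% toward 0:
  R: 163 + 0.08×(0−163) = 163 − 13.04 = 149.96 → 150
  G: 63 + 0.08×(0−63) = 63 − 5.04 = 57.96 → 58
  B: 135 − 10.8 = 124.2 → 124
rgb(150, 58, 124) = #963A7C.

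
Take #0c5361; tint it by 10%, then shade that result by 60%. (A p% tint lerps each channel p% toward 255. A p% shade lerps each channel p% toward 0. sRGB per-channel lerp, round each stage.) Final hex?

#0c5361 is rgb(12, 83, 97).
Lerp each channel 10% toward 255:
  R: 12 + 24.3 = 36.3 → 36
  G: 83 + 17.2 = 100.2 → 100
  B: 97 + 15.8 = 112.8 → 113
After the tint: rgb(36, 100, 113) = #246471.
Lerp each channel 60% toward 0:
  R: 36 − 21.6 = 14.4 → 14
  G: 100 + 0.6×(0−100) = 100 − 60 = 40 → 40
  B: 113 − 67.8 = 45.2 → 45
rgb(14, 40, 45) = #0e282d.

#0e282d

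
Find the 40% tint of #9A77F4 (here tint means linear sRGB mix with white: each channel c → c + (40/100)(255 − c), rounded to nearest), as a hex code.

#C2ADF8

#9A77F4 is rgb(154, 119, 244).
A 40% tint moves each channel 40% toward 255:
  R: 154 + 0.4×(255−154) = 154 + 40.4 = 194.4 → 194
  G: 119 + 0.4×(255−119) = 119 + 54.4 = 173.4 → 173
  B: 244 + 0.4×(255−244) = 244 + 4.4 = 248.4 → 248
rgb(194, 173, 248) = #C2ADF8.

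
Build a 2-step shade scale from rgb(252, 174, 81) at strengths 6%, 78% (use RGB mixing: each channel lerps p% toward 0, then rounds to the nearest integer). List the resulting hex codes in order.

6%: (252 − 15.12 = 236.88→237, 174 − 10.44 = 163.56→164, 81 − 4.86 = 76.14→76) → #EDA44C
78%: (252 − 196.56 = 55.44→55, 174 − 135.72 = 38.28→38, 81 − 63.18 = 17.82→18) → #372612

#EDA44C, #372612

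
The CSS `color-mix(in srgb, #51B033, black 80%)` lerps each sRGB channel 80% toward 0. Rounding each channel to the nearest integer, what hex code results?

#10230A

#51B033 is rgb(81, 176, 51).
Per channel, c → c + 0.8(0 − c):
  R: 81 + 0.8×(0−81) = 81 − 64.8 = 16.2 → 16
  G: 176 + 0.8×(0−176) = 176 − 140.8 = 35.2 → 35
  B: 51 + 0.8×(0−51) = 51 − 40.8 = 10.2 → 10
rgb(16, 35, 10) = #10230A.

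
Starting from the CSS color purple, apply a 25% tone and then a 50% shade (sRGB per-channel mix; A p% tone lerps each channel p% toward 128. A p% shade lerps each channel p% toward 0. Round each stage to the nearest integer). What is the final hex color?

CSS purple is rgb(128, 0, 128).
Lerp each channel 25% toward 128:
  R: 128 + 0.25×(128−128) = 128 + 0 = 128 → 128
  G: 0 + 0.25×(128−0) = 0 + 32 = 32 → 32
  B: 128 + 0.25×(128−128) = 128 + 0 = 128 → 128
After the tone: rgb(128, 32, 128) = #802080.
A 50% shade moves each channel 50% toward 0:
  R: 128 + 0.5×(0−128) = 128 − 64 = 64 → 64
  G: 32 − 16 = 16 → 16
  B: 128 − 64 = 64 → 64
rgb(64, 16, 64) = #401040.

#401040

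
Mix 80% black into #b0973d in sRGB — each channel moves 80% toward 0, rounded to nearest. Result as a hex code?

#b0973d is rgb(176, 151, 61).
An 80% shade moves each channel 80% toward 0:
  R: 176 + 0.8×(0−176) = 176 − 140.8 = 35.2 → 35
  G: 151 + 0.8×(0−151) = 151 − 120.8 = 30.2 → 30
  B: 61 + 0.8×(0−61) = 61 − 48.8 = 12.2 → 12
rgb(35, 30, 12) = #231e0c.

#231e0c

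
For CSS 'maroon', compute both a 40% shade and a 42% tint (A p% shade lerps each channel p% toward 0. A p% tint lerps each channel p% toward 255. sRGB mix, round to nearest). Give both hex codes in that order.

#4d0000, #b56b6b

CSS maroon is rgb(128, 0, 0).
40% shade:
  R: 128 − 51.2 = 76.8 → 77
  G: 0 + 0.4×(0−0) = 0 + 0 = 0 → 0
  B: 0 + 0.4×(0−0) = 0 + 0 = 0 → 0
  → #4d0000
42% tint:
  R: 128 + 0.42×(255−128) = 128 + 53.34 = 181.34 → 181
  G: 0 + 0.42×(255−0) = 0 + 107.1 = 107.1 → 107
  B: 0 + 107.1 = 107.1 → 107
  → #b56b6b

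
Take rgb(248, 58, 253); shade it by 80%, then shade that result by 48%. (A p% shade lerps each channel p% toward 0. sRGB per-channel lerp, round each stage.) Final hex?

#1A061B

Per channel, c → c + 0.8(0 − c):
  R: 248 + 0.8×(0−248) = 248 − 198.4 = 49.6 → 50
  G: 58 + 0.8×(0−58) = 58 − 46.4 = 11.6 → 12
  B: 253 − 202.4 = 50.6 → 51
After the shade: rgb(50, 12, 51) = #320C33.
A 48% shade moves each channel 48% toward 0:
  R: 50 − 24 = 26 → 26
  G: 12 − 5.76 = 6.24 → 6
  B: 51 − 24.48 = 26.52 → 27
rgb(26, 6, 27) = #1A061B.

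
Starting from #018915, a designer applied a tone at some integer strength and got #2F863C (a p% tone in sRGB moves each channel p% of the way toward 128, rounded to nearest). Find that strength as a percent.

36%

#018915 is rgb(1, 137, 21); #2F863C is rgb(47, 134, 60).
On the R channel (widest range): 47 ≈ 1 + (p/100)(128 − 1), so p ≈ 100×(47 − 1)/(128 − 1) = 4600/127 = 36.22.
p = 36 reproduces all three channels after rounding.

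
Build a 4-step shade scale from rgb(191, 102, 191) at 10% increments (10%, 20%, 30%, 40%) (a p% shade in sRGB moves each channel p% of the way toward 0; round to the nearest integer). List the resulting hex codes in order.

#AC5CAC, #995299, #864786, #733D73

10%: (191 − 19.1 = 171.9→172, 102 − 10.2 = 91.8→92, 191 − 19.1 = 171.9→172) → #AC5CAC
20%: (191 − 38.2 = 152.8→153, 102 − 20.4 = 81.6→82, 191 − 38.2 = 152.8→153) → #995299
30%: (191 − 57.3 = 133.7→134, 102 − 30.6 = 71.4→71, 191 − 57.3 = 133.7→134) → #864786
40%: (191 − 76.4 = 114.6→115, 102 − 40.8 = 61.2→61, 191 − 76.4 = 114.6→115) → #733D73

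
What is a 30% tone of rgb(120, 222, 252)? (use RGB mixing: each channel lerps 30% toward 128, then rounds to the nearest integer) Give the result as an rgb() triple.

rgb(122, 194, 215)

A 30% tone moves each channel 30% toward 128:
  R: 120 + 0.3×(128−120) = 120 + 2.4 = 122.4 → 122
  G: 222 − 28.2 = 193.8 → 194
  B: 252 + 0.3×(128−252) = 252 − 37.2 = 214.8 → 215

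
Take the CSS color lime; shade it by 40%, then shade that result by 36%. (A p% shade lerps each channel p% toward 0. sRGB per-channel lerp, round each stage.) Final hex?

CSS lime is rgb(0, 255, 0).
Lerp each channel 40% toward 0:
  R: 0 + 0.4×(0−0) = 0 + 0 = 0 → 0
  G: 255 − 102 = 153 → 153
  B: 0 + 0.4×(0−0) = 0 + 0 = 0 → 0
After the shade: rgb(0, 153, 0) = #009900.
Lerp each channel 36% toward 0:
  R: 0 + 0.36×(0−0) = 0 + 0 = 0 → 0
  G: 153 − 55.08 = 97.92 → 98
  B: 0 + 0.36×(0−0) = 0 + 0 = 0 → 0
rgb(0, 98, 0) = #006200.

#006200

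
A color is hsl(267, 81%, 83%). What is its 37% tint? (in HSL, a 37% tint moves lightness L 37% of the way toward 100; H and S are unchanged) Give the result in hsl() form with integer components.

L moves 37% from 83 toward 100: 83 + 6.29 = 89.29 → 89.
H and S are unchanged.

hsl(267, 81%, 89%)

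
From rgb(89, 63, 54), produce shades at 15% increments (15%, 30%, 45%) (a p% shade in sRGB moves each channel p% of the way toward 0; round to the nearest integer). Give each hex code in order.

15%: (89 − 13.35 = 75.65→76, 63 − 9.45 = 53.55→54, 54 − 8.1 = 45.9→46) → #4C362E
30%: (89 − 26.7 = 62.3→62, 63 − 18.9 = 44.1→44, 54 − 16.2 = 37.8→38) → #3E2C26
45%: (89 − 40.05 = 48.95→49, 63 − 28.35 = 34.65→35, 54 − 24.3 = 29.7→30) → #31231E

#4C362E, #3E2C26, #31231E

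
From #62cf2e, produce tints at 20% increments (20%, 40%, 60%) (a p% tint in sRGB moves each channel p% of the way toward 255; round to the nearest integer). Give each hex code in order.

#81d958, #a1e282, #c0ecab

#62cf2e is rgb(98, 207, 46).
20%: (98 + 31.4 = 129.4→129, 207 + 9.6 = 216.6→217, 46 + 41.8 = 87.8→88) → #81d958
40%: (98 + 62.8 = 160.8→161, 207 + 19.2 = 226.2→226, 46 + 83.6 = 129.6→130) → #a1e282
60%: (98 + 94.2 = 192.2→192, 207 + 28.8 = 235.8→236, 46 + 125.4 = 171.4→171) → #c0ecab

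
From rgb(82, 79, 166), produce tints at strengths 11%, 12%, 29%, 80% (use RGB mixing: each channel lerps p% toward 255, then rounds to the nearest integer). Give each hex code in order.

#6562B0, #6764B1, #8482C0, #DCDCED

11%: (82 + 19.03 = 101.03→101, 79 + 19.36 = 98.36→98, 166 + 9.79 = 175.79→176) → #6562B0
12%: (82 + 20.76 = 102.76→103, 79 + 21.12 = 100.12→100, 166 + 10.68 = 176.68→177) → #6764B1
29%: (82 + 50.17 = 132.17→132, 79 + 51.04 = 130.04→130, 166 + 25.81 = 191.81→192) → #8482C0
80%: (82 + 138.4 = 220.4→220, 79 + 140.8 = 219.8→220, 166 + 71.2 = 237.2→237) → #DCDCED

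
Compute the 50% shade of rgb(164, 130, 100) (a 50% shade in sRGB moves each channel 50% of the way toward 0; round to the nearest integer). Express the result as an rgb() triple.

Per channel, c → c + 0.5(0 − c):
  R: 164 − 82 = 82 → 82
  G: 130 − 65 = 65 → 65
  B: 100 + 0.5×(0−100) = 100 − 50 = 50 → 50

rgb(82, 65, 50)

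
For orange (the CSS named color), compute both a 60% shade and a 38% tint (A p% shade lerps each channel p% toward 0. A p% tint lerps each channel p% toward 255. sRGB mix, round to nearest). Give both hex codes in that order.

#664200, #FFC761

CSS orange is rgb(255, 165, 0).
60% shade:
  R: 255 − 153 = 102 → 102
  G: 165 + 0.6×(0−165) = 165 − 99 = 66 → 66
  B: 0 + 0 = 0 → 0
  → #664200
38% tint:
  R: 255 + 0.38×(255−255) = 255 + 0 = 255 → 255
  G: 165 + 0.38×(255−165) = 165 + 34.2 = 199.2 → 199
  B: 0 + 0.38×(255−0) = 0 + 96.9 = 96.9 → 97
  → #FFC761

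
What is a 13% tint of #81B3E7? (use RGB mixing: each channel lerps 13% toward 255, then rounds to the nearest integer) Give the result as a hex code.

#81B3E7 is rgb(129, 179, 231).
Per channel, c → c + 0.13(255 − c):
  R: 129 + 0.13×(255−129) = 129 + 16.38 = 145.38 → 145
  G: 179 + 0.13×(255−179) = 179 + 9.88 = 188.88 → 189
  B: 231 + 0.13×(255−231) = 231 + 3.12 = 234.12 → 234
rgb(145, 189, 234) = #91BDEA.

#91BDEA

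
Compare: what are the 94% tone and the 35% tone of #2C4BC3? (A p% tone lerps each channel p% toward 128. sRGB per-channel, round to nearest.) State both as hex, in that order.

#2C4BC3 is rgb(44, 75, 195).
94% tone:
  R: 44 + 78.96 = 122.96 → 123
  G: 75 + 0.94×(128−75) = 75 + 49.82 = 124.82 → 125
  B: 195 + 0.94×(128−195) = 195 − 62.98 = 132.02 → 132
  → #7B7D84
35% tone:
  R: 44 + 0.35×(128−44) = 44 + 29.4 = 73.4 → 73
  G: 75 + 18.55 = 93.55 → 94
  B: 195 − 23.45 = 171.55 → 172
  → #495EAC

#7B7D84, #495EAC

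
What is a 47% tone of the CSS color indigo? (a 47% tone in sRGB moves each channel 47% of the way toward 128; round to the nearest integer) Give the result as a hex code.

#643c81

CSS indigo is rgb(75, 0, 130).
Per channel, c → c + 0.47(128 − c):
  R: 75 + 24.91 = 99.91 → 100
  G: 0 + 0.47×(128−0) = 0 + 60.16 = 60.16 → 60
  B: 130 − 0.94 = 129.06 → 129
rgb(100, 60, 129) = #643c81.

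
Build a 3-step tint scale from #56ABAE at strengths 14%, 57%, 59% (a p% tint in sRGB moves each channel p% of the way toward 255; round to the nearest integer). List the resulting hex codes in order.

#56ABAE is rgb(86, 171, 174).
14%: (86 + 23.66 = 109.66→110, 171 + 11.76 = 182.76→183, 174 + 11.34 = 185.34→185) → #6EB7B9
57%: (86 + 96.33 = 182.33→182, 171 + 47.88 = 218.88→219, 174 + 46.17 = 220.17→220) → #B6DBDC
59%: (86 + 99.71 = 185.71→186, 171 + 49.56 = 220.56→221, 174 + 47.79 = 221.79→222) → #BADDDE

#6EB7B9, #B6DBDC, #BADDDE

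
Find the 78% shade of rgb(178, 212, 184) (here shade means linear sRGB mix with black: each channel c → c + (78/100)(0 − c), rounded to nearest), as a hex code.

#272F28

Per channel, c → c + 0.78(0 − c):
  R: 178 − 138.84 = 39.16 → 39
  G: 212 + 0.78×(0−212) = 212 − 165.36 = 46.64 → 47
  B: 184 − 143.52 = 40.48 → 40
rgb(39, 47, 40) = #272F28.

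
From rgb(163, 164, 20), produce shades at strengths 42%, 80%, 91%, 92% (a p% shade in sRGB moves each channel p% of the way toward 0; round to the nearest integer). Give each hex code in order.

#5f5f0c, #212104, #0f0f02, #0d0d02

42%: (163 − 68.46 = 94.54→95, 164 − 68.88 = 95.12→95, 20 − 8.4 = 11.6→12) → #5f5f0c
80%: (163 − 130.4 = 32.6→33, 164 − 131.2 = 32.8→33, 20 − 16 = 4→4) → #212104
91%: (163 − 148.33 = 14.67→15, 164 − 149.24 = 14.76→15, 20 − 18.2 = 1.8→2) → #0f0f02
92%: (163 − 149.96 = 13.04→13, 164 − 150.88 = 13.12→13, 20 − 18.4 = 1.6→2) → #0d0d02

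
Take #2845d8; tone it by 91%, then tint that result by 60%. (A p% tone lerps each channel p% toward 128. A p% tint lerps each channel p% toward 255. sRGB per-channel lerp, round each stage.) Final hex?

#2845d8 is rgb(40, 69, 216).
Lerp each channel 91% toward 128:
  R: 40 + 0.91×(128−40) = 40 + 80.08 = 120.08 → 120
  G: 69 + 0.91×(128−69) = 69 + 53.69 = 122.69 → 123
  B: 216 − 80.08 = 135.92 → 136
After the tone: rgb(120, 123, 136) = #787b88.
Lerp each channel 60% toward 255:
  R: 120 + 0.6×(255−120) = 120 + 81 = 201 → 201
  G: 123 + 0.6×(255−123) = 123 + 79.2 = 202.2 → 202
  B: 136 + 71.4 = 207.4 → 207
rgb(201, 202, 207) = #c9cacf.

#c9cacf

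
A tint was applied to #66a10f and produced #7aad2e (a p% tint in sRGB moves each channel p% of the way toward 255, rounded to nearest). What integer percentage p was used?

#66a10f is rgb(102, 161, 15); #7aad2e is rgb(122, 173, 46).
On the B channel (widest range): 46 ≈ 15 + (p/100)(255 − 15), so p ≈ 100×(46 − 15)/(255 − 15) = 3100/240 = 12.92.
p = 13 reproduces all three channels after rounding.

13%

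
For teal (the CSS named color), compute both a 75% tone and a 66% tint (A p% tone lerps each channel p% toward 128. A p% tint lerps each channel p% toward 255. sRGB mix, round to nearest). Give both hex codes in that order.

#608080, #A8D4D4

CSS teal is rgb(0, 128, 128).
75% tone:
  R: 0 + 96 = 96 → 96
  G: 128 + 0.75×(128−128) = 128 + 0 = 128 → 128
  B: 128 + 0.75×(128−128) = 128 + 0 = 128 → 128
  → #608080
66% tint:
  R: 0 + 0.66×(255−0) = 0 + 168.3 = 168.3 → 168
  G: 128 + 0.66×(255−128) = 128 + 83.82 = 211.82 → 212
  B: 128 + 83.82 = 211.82 → 212
  → #A8D4D4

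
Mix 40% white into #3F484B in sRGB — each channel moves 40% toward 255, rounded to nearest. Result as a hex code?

#8C9193

#3F484B is rgb(63, 72, 75).
A 40% tint moves each channel 40% toward 255:
  R: 63 + 0.4×(255−63) = 63 + 76.8 = 139.8 → 140
  G: 72 + 0.4×(255−72) = 72 + 73.2 = 145.2 → 145
  B: 75 + 72 = 147 → 147
rgb(140, 145, 147) = #8C9193.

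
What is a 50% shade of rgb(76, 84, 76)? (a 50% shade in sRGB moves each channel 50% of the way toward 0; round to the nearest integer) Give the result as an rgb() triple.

A 50% shade moves each channel 50% toward 0:
  R: 76 + 0.5×(0−76) = 76 − 38 = 38 → 38
  G: 84 − 42 = 42 → 42
  B: 76 + 0.5×(0−76) = 76 − 38 = 38 → 38

rgb(38, 42, 38)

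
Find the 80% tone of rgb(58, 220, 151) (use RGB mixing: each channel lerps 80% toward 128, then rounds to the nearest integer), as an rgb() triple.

Per channel, c → c + 0.8(128 − c):
  R: 58 + 0.8×(128−58) = 58 + 56 = 114 → 114
  G: 220 + 0.8×(128−220) = 220 − 73.6 = 146.4 → 146
  B: 151 − 18.4 = 132.6 → 133

rgb(114, 146, 133)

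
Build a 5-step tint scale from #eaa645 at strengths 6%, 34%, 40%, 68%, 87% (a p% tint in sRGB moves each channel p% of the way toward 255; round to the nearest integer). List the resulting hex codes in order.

#ebab50, #f1c484, #f2ca8f, #f8e3c3, #fcf3e7

#eaa645 is rgb(234, 166, 69).
6%: (234 + 1.26 = 235.26→235, 166 + 5.34 = 171.34→171, 69 + 11.16 = 80.16→80) → #ebab50
34%: (234 + 7.14 = 241.14→241, 166 + 30.26 = 196.26→196, 69 + 63.24 = 132.24→132) → #f1c484
40%: (234 + 8.4 = 242.4→242, 166 + 35.6 = 201.6→202, 69 + 74.4 = 143.4→143) → #f2ca8f
68%: (234 + 14.28 = 248.28→248, 166 + 60.52 = 226.52→227, 69 + 126.48 = 195.48→195) → #f8e3c3
87%: (234 + 18.27 = 252.27→252, 166 + 77.43 = 243.43→243, 69 + 161.82 = 230.82→231) → #fcf3e7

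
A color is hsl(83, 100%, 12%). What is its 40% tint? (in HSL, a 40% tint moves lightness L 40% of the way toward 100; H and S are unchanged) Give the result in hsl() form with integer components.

L moves 40% from 12 toward 100: 12 + 35.2 = 47.2 → 47.
H and S are unchanged.

hsl(83, 100%, 47%)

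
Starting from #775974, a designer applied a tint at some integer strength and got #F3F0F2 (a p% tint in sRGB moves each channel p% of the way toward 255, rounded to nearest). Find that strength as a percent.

91%

#775974 is rgb(119, 89, 116); #F3F0F2 is rgb(243, 240, 242).
On the G channel (widest range): 240 ≈ 89 + (p/100)(255 − 89), so p ≈ 100×(240 − 89)/(255 − 89) = 15100/166 = 90.96.
p = 91 reproduces all three channels after rounding.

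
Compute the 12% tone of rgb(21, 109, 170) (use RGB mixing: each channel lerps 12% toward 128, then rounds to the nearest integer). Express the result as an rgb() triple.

A 12% tone moves each channel 12% toward 128:
  R: 21 + 12.84 = 33.84 → 34
  G: 109 + 2.28 = 111.28 → 111
  B: 170 + 0.12×(128−170) = 170 − 5.04 = 164.96 → 165

rgb(34, 111, 165)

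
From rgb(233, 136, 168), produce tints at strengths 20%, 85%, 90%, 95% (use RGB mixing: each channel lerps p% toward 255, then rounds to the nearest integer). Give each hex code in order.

#EDA0B9, #FCEDF2, #FDF3F6, #FEF9FB

20%: (233 + 4.4 = 237.4→237, 136 + 23.8 = 159.8→160, 168 + 17.4 = 185.4→185) → #EDA0B9
85%: (233 + 18.7 = 251.7→252, 136 + 101.15 = 237.15→237, 168 + 73.95 = 241.95→242) → #FCEDF2
90%: (233 + 19.8 = 252.8→253, 136 + 107.1 = 243.1→243, 168 + 78.3 = 246.3→246) → #FDF3F6
95%: (233 + 20.9 = 253.9→254, 136 + 113.05 = 249.05→249, 168 + 82.65 = 250.65→251) → #FEF9FB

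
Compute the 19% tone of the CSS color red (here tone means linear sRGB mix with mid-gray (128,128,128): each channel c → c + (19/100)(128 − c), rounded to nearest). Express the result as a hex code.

#E71818

CSS red is rgb(255, 0, 0).
Lerp each channel 19% toward 128:
  R: 255 − 24.13 = 230.87 → 231
  G: 0 + 0.19×(128−0) = 0 + 24.32 = 24.32 → 24
  B: 0 + 24.32 = 24.32 → 24
rgb(231, 24, 24) = #E71818.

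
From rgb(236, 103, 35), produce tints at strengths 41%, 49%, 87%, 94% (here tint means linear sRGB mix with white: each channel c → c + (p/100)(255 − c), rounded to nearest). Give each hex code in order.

#F4A57D, #F5B18F, #FDEBE2, #FEF6F2

41%: (236 + 7.79 = 243.79→244, 103 + 62.32 = 165.32→165, 35 + 90.2 = 125.2→125) → #F4A57D
49%: (236 + 9.31 = 245.31→245, 103 + 74.48 = 177.48→177, 35 + 107.8 = 142.8→143) → #F5B18F
87%: (236 + 16.53 = 252.53→253, 103 + 132.24 = 235.24→235, 35 + 191.4 = 226.4→226) → #FDEBE2
94%: (236 + 17.86 = 253.86→254, 103 + 142.88 = 245.88→246, 35 + 206.8 = 241.8→242) → #FEF6F2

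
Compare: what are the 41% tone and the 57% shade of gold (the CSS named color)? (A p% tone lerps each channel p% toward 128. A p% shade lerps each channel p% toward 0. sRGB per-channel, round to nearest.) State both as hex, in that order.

#CBB334, #6E5C00

CSS gold is rgb(255, 215, 0).
41% tone:
  R: 255 − 52.07 = 202.93 → 203
  G: 215 − 35.67 = 179.33 → 179
  B: 0 + 0.41×(128−0) = 0 + 52.48 = 52.48 → 52
  → #CBB334
57% shade:
  R: 255 + 0.57×(0−255) = 255 − 145.35 = 109.65 → 110
  G: 215 − 122.55 = 92.45 → 92
  B: 0 + 0.57×(0−0) = 0 + 0 = 0 → 0
  → #6E5C00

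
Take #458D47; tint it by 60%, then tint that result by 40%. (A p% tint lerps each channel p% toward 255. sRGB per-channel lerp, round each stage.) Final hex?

#458D47 is rgb(69, 141, 71).
Per channel, c → c + 0.6(255 − c):
  R: 69 + 111.6 = 180.6 → 181
  G: 141 + 0.6×(255−141) = 141 + 68.4 = 209.4 → 209
  B: 71 + 0.6×(255−71) = 71 + 110.4 = 181.4 → 181
After the tint: rgb(181, 209, 181) = #B5D1B5.
Lerp each channel 40% toward 255:
  R: 181 + 0.4×(255−181) = 181 + 29.6 = 210.6 → 211
  G: 209 + 18.4 = 227.4 → 227
  B: 181 + 0.4×(255−181) = 181 + 29.6 = 210.6 → 211
rgb(211, 227, 211) = #D3E3D3.

#D3E3D3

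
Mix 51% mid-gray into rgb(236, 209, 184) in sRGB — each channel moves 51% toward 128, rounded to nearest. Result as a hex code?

#B5A89B

A 51% tone moves each channel 51% toward 128:
  R: 236 − 55.08 = 180.92 → 181
  G: 209 + 0.51×(128−209) = 209 − 41.31 = 167.69 → 168
  B: 184 + 0.51×(128−184) = 184 − 28.56 = 155.44 → 155
rgb(181, 168, 155) = #B5A89B.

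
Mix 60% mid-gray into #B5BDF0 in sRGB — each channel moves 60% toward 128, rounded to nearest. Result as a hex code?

#B5BDF0 is rgb(181, 189, 240).
A 60% tone moves each channel 60% toward 128:
  R: 181 − 31.8 = 149.2 → 149
  G: 189 − 36.6 = 152.4 → 152
  B: 240 + 0.6×(128−240) = 240 − 67.2 = 172.8 → 173
rgb(149, 152, 173) = #9598AD.

#9598AD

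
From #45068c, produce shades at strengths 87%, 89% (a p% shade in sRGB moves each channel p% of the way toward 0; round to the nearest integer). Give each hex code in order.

#45068c is rgb(69, 6, 140).
87%: (69 − 60.03 = 8.97→9, 6 − 5.22 = 0.78→1, 140 − 121.8 = 18.2→18) → #090112
89%: (69 − 61.41 = 7.59→8, 6 − 5.34 = 0.66→1, 140 − 124.6 = 15.4→15) → #08010f

#090112, #08010f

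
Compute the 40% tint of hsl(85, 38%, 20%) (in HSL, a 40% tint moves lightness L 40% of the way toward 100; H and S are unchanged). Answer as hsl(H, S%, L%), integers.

L moves 40% from 20 toward 100: 20 + 32 = 52 → 52.
H and S are unchanged.

hsl(85, 38%, 52%)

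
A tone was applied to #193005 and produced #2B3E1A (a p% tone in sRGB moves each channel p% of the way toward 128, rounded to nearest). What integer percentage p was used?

#193005 is rgb(25, 48, 5); #2B3E1A is rgb(43, 62, 26).
On the B channel (widest range): 26 ≈ 5 + (p/100)(128 − 5), so p ≈ 100×(26 − 5)/(128 − 5) = 2100/123 = 17.07.
p = 17 reproduces all three channels after rounding.

17%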